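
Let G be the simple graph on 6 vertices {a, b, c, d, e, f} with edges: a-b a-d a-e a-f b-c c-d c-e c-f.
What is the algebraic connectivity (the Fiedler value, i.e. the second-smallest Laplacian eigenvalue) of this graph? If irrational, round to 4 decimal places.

2

Each diagonal entry of L is the vertex degree and each off-diagonal entry is -1 where an edge is present, 0 otherwise; in the order [a, b, c, d, e, f] the diagonal is [4, 2, 4, 2, 2, 2]. The sorted Laplacian eigenvalues are [0, 2, 2, 2, 4, 6]; the algebraic connectivity is the second entry, 2.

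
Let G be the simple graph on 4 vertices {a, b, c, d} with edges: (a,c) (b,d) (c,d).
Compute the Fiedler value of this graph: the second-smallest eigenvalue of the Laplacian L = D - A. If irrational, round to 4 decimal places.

0.5858

Reading degrees in the order [a, b, c, d] gives [1, 1, 2, 2]; set D = diag(1, 1, 2, 2) and form L = D - A. The sorted Laplacian eigenvalues are [0, 0.5858, 2, 3.4142]; the algebraic connectivity is the second entry, 0.5858. The eigenvalues sum to 6, which equals trace(L) = 2|E|.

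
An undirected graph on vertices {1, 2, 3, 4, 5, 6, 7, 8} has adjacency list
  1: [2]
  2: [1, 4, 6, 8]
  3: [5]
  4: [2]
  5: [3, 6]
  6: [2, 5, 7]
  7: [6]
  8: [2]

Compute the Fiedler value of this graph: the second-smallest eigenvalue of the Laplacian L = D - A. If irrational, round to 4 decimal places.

0.2888

Reading degrees in the order [1, 2, 3, 4, 5, 6, 7, 8] gives [1, 4, 1, 1, 2, 3, 1, 1]; set D = diag(1, 4, 1, 1, 2, 3, 1, 1) and form L = D - A. Computing the eigenvalues of L and sorting gives [0, 0.2888, 0.6742, 1, 1, 2.1694, 3.5857, 5.2819]. The Fiedler value lambda_2 = 0.2888 is strictly positive, so the graph is connected. The largest eigenvalue, 5.2819, is at most the vertex count 8. The eigenvalues sum to 14, which equals trace(L) = 2|E|.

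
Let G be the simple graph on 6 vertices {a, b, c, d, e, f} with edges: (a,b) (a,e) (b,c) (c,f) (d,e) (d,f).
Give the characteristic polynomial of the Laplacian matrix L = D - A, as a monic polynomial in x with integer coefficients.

Each diagonal entry of L is the vertex degree and each off-diagonal entry is -1 where an edge is present, 0 otherwise; in the order [a, b, c, d, e, f] the diagonal is [2, 2, 2, 2, 2, 2]. Computing det(xI - L) by cofactor expansion (or equivalently via sum-over-permutations) gives x^6 - 12x^5 + 54x^4 - 112x^3 + 105x^2 - 36x. The coefficient of x^5 equals -trace(L) = -12, matching the sum of degrees. The largest eigenvalue, 4, is at most the vertex count 6.

x^6 - 12x^5 + 54x^4 - 112x^3 + 105x^2 - 36x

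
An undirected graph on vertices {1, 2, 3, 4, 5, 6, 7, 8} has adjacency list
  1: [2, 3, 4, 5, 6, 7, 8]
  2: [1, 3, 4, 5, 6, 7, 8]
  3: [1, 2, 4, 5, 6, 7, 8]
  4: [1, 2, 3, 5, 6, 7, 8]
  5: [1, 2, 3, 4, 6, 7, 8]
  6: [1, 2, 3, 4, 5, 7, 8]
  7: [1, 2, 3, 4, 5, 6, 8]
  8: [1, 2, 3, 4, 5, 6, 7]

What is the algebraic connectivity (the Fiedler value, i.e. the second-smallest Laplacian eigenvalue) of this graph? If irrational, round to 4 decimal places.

8

Reading degrees in the order [1, 2, 3, 4, 5, 6, 7, 8] gives [7, 7, 7, 7, 7, 7, 7, 7]; set D = diag(7, 7, 7, 7, 7, 7, 7, 7) and form L = D - A. Computing the eigenvalues of L and sorting gives [0, 8, 8, 8, 8, 8, 8, 8]. The Fiedler value lambda_2 = 8 is strictly positive, so the graph is connected.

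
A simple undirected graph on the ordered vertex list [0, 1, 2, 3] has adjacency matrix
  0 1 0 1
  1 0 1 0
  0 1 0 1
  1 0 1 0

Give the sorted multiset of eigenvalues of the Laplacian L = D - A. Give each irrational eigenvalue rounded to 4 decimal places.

[0, 2, 2, 4]

Each diagonal entry of L is the vertex degree and each off-diagonal entry is -1 where an edge is present, 0 otherwise; in the order [0, 1, 2, 3] the diagonal is [2, 2, 2, 2]. Diagonalising L (or applying a numerical eigensolver to the 4x4 matrix) gives the spectrum above. By the matrix-tree theorem the graph has (1/4) * product of the nonzero eigenvalues = 4 spanning trees.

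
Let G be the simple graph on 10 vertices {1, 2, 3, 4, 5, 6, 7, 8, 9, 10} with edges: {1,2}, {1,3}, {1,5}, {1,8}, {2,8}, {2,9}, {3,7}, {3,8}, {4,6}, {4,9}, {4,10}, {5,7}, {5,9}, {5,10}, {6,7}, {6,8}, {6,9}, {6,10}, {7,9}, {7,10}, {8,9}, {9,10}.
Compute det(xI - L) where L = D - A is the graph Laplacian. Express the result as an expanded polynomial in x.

x^10 - 44x^9 + 842x^8 - 9184x^7 + 62814x^6 - 278806x^5 + 801198x^4 - 1433346x^3 + 1443568x^2 - 620810x

With the vertex order [1, 2, 3, 4, 5, 6, 7, 8, 9, 10], the degrees are [4, 3, 3, 3, 4, 5, 5, 5, 7, 5], giving D = diag(4, 3, 3, 3, 4, 5, 5, 5, 7, 5) and L = D - A. Computing det(xI - L) by cofactor expansion (or equivalently via sum-over-permutations) gives x^10 - 44x^9 + 842x^8 - 9184x^7 + 62814x^6 - 278806x^5 + 801198x^4 - 1433346x^3 + 1443568x^2 - 620810x. Since p(0) = det(-L) = 0, x divides p(x). There is one zero in the spectrum, matching the 1 component.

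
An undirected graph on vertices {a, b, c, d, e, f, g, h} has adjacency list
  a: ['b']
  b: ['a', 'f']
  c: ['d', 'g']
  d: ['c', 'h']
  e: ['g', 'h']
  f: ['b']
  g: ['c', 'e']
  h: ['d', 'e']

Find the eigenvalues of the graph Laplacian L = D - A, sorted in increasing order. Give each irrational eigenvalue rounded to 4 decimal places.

[0, 0, 1, 1.3820, 1.3820, 3, 3.6180, 3.6180]

With the vertex order [a, b, c, d, e, f, g, h], the degrees are [1, 2, 2, 2, 2, 1, 2, 2], giving D = diag(1, 2, 2, 2, 2, 1, 2, 2) and L = D - A. Since every row of L sums to 0, the all-ones vector is in the kernel and 0 is an eigenvalue. The 2 zero eigenvalues correspond to the 2 connected components. There are 2 zeros in the spectrum, matching the 2 components. The largest eigenvalue, 3.6180, is at most the vertex count 8.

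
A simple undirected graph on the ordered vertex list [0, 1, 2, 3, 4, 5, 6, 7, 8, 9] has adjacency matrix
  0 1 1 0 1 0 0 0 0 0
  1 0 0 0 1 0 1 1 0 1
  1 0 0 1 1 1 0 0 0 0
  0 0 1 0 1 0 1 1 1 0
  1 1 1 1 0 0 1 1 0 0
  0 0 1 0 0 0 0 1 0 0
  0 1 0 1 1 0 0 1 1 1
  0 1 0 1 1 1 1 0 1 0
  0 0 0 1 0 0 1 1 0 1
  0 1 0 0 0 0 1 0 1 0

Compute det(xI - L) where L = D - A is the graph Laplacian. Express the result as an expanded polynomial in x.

x^10 - 44x^9 + 840x^8 - 9110x^7 + 61684x^6 - 269580x^5 + 757777x^4 - 1315924x^3 + 1275552x^2 - 523600x

Reading degrees in the order [0, 1, 2, 3, 4, 5, 6, 7, 8, 9] gives [3, 5, 4, 5, 6, 2, 6, 6, 4, 3]; set D = diag(3, 5, 4, 5, 6, 2, 6, 6, 4, 3) and form L = D - A. Computing det(xI - L) by cofactor expansion (or equivalently via sum-over-permutations) gives x^10 - 44x^9 + 840x^8 - 9110x^7 + 61684x^6 - 269580x^5 + 757777x^4 - 1315924x^3 + 1275552x^2 - 523600x. The constant term is 0 because L is singular (the all-ones vector lies in its kernel). By the matrix-tree theorem the graph has (1/10) * product of the nonzero eigenvalues = 52360 spanning trees. There is one zero in the spectrum, matching the 1 component.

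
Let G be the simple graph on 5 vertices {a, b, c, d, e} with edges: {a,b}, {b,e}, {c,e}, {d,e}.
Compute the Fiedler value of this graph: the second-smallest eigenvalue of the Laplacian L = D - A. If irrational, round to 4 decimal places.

With the vertex order [a, b, c, d, e], the degrees are [1, 2, 1, 1, 3], giving D = diag(1, 2, 1, 1, 3) and L = D - A. The smallest Laplacian eigenvalue is always 0. The next one, lambda_2 = 0.5188, measures how hard the graph is to disconnect: larger values mean better connectivity.

0.5188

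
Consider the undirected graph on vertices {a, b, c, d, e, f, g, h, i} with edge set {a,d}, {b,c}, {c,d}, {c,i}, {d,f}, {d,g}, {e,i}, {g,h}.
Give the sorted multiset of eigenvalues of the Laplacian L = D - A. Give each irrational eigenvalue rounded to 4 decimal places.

[0, 0.2427, 0.5371, 0.6893, 1, 2.1297, 2.4166, 3.6434, 5.3411]

Each diagonal entry of L is the vertex degree and each off-diagonal entry is -1 where an edge is present, 0 otherwise; in the order [a, b, c, d, e, f, g, h, i] the diagonal is [1, 1, 3, 4, 1, 1, 2, 1, 2]. L is symmetric positive semidefinite, so every eigenvalue is real and nonnegative.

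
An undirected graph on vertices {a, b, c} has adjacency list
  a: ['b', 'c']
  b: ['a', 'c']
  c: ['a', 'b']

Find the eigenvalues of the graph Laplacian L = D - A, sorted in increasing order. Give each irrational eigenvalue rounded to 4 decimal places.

With the vertex order [a, b, c], the degrees are [2, 2, 2], giving D = diag(2, 2, 2) and L = D - A. Diagonalising L (or applying a numerical eigensolver to the 3x3 matrix) gives the spectrum above.

[0, 3, 3]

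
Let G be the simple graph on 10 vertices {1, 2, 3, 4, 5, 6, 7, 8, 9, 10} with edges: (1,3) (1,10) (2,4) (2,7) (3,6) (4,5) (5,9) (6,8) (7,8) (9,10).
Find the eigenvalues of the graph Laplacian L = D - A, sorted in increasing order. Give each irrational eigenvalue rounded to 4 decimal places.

[0, 0.3820, 0.3820, 1.3820, 1.3820, 2.6180, 2.6180, 3.6180, 3.6180, 4]

Each diagonal entry of L is the vertex degree and each off-diagonal entry is -1 where an edge is present, 0 otherwise; in the order [1, 2, 3, 4, 5, 6, 7, 8, 9, 10] the diagonal is [2, 2, 2, 2, 2, 2, 2, 2, 2, 2]. L is symmetric positive semidefinite, so every eigenvalue is real and nonnegative. The single zero eigenvalue shows the graph is connected. The eigenvalues sum to 20, which equals trace(L) = 2|E|.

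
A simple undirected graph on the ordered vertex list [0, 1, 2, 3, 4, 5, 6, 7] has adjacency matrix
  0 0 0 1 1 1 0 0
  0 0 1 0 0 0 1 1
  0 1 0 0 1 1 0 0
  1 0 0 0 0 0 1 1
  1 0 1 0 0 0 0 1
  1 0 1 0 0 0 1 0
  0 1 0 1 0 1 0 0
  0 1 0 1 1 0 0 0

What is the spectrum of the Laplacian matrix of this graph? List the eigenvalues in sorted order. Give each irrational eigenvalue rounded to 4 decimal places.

[0, 2, 2, 2, 4, 4, 4, 6]

With the vertex order [0, 1, 2, 3, 4, 5, 6, 7], the degrees are [3, 3, 3, 3, 3, 3, 3, 3], giving D = diag(3, 3, 3, 3, 3, 3, 3, 3) and L = D - A. Diagonalising L (or applying a numerical eigensolver to the 8x8 matrix) gives the spectrum above. The single zero eigenvalue shows the graph is connected. The largest eigenvalue, 6, is at most the vertex count 8. The eigenvalues sum to 24, which equals trace(L) = 2|E|.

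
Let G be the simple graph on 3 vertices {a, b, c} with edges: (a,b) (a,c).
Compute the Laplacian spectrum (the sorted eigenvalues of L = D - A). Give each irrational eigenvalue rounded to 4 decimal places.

Reading degrees in the order [a, b, c] gives [2, 1, 1]; set D = diag(2, 1, 1) and form L = D - A. Diagonalising L (or applying a numerical eigensolver to the 3x3 matrix) gives the spectrum above. The single zero eigenvalue shows the graph is connected.

[0, 1, 3]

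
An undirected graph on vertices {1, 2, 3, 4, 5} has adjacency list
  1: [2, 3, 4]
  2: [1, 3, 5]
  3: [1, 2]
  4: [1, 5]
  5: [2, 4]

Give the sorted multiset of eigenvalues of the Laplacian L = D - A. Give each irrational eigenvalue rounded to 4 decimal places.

Each diagonal entry of L is the vertex degree and each off-diagonal entry is -1 where an edge is present, 0 otherwise; in the order [1, 2, 3, 4, 5] the diagonal is [3, 3, 2, 2, 2]. Diagonalising L (or applying a numerical eigensolver to the 5x5 matrix) gives the spectrum above.

[0, 1.3820, 2.3820, 3.6180, 4.6180]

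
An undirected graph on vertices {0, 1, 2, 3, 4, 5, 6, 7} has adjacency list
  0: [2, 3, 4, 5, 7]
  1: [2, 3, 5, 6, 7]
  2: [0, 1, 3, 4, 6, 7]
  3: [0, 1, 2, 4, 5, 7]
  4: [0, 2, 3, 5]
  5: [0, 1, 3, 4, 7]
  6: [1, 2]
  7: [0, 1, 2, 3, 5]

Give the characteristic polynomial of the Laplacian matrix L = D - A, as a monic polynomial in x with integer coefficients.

Reading degrees in the order [0, 1, 2, 3, 4, 5, 6, 7] gives [5, 5, 6, 6, 4, 5, 2, 5]; set D = diag(5, 5, 6, 6, 4, 5, 2, 5) and form L = D - A. Computing det(xI - L) by cofactor expansion (or equivalently via sum-over-permutations) gives x^8 - 38x^7 + 607x^6 - 5266x^5 + 26674x^4 - 78360x^3 + 122325x^2 - 76880x. Since p(0) = det(-L) = 0, x divides p(x). By the matrix-tree theorem the graph has (1/8) * product of the nonzero eigenvalues = 9610 spanning trees.

x^8 - 38x^7 + 607x^6 - 5266x^5 + 26674x^4 - 78360x^3 + 122325x^2 - 76880x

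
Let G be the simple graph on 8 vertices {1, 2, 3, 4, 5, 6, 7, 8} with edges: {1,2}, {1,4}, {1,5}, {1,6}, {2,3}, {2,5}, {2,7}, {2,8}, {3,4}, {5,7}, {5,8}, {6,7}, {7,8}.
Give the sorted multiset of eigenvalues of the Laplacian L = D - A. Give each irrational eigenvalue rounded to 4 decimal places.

Reading degrees in the order [1, 2, 3, 4, 5, 6, 7, 8] gives [4, 5, 2, 2, 4, 2, 4, 3]; set D = diag(4, 5, 2, 2, 4, 2, 4, 3) and form L = D - A. L is symmetric positive semidefinite, so every eigenvalue is real and nonnegative. The eigenvalues sum to 26, which equals trace(L) = 2|E|. There is one zero in the spectrum, matching the 1 component.

[0, 1.0460, 1.8040, 2.7079, 3.8088, 4.6789, 5.4948, 6.4596]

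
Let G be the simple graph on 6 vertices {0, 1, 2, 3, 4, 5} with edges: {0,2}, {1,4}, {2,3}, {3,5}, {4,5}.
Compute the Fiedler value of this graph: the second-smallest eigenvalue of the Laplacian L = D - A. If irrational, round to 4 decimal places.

Reading degrees in the order [0, 1, 2, 3, 4, 5] gives [1, 1, 2, 2, 2, 2]; set D = diag(1, 1, 2, 2, 2, 2) and form L = D - A. The smallest Laplacian eigenvalue is always 0. The next one, lambda_2 = 0.2679, measures how hard the graph is to disconnect: larger values mean better connectivity. The largest eigenvalue, 3.7321, is at most the vertex count 6. There is one zero in the spectrum, matching the 1 component.

0.2679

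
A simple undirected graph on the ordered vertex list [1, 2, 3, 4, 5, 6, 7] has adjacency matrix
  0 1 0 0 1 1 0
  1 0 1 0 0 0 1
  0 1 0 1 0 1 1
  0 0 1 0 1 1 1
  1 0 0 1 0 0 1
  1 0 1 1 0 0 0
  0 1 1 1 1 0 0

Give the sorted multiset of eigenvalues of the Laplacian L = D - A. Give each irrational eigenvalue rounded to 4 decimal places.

[0, 2.5858, 2.5858, 2.5858, 5.4142, 5.4142, 5.4142]

With the vertex order [1, 2, 3, 4, 5, 6, 7], the degrees are [3, 3, 4, 4, 3, 3, 4], giving D = diag(3, 3, 4, 4, 3, 3, 4) and L = D - A. Diagonalising L (or applying a numerical eigensolver to the 7x7 matrix) gives the spectrum above. The single zero eigenvalue shows the graph is connected. The eigenvalues sum to 24, which equals trace(L) = 2|E|. The largest eigenvalue, 5.4142, is at most the vertex count 7.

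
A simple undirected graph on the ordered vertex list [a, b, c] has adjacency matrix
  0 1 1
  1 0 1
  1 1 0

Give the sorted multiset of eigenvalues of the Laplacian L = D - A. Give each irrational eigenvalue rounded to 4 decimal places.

Each diagonal entry of L is the vertex degree and each off-diagonal entry is -1 where an edge is present, 0 otherwise; in the order [a, b, c] the diagonal is [2, 2, 2]. Since every row of L sums to 0, the all-ones vector is in the kernel and 0 is an eigenvalue. The largest eigenvalue, 3, is at most the vertex count 3.

[0, 3, 3]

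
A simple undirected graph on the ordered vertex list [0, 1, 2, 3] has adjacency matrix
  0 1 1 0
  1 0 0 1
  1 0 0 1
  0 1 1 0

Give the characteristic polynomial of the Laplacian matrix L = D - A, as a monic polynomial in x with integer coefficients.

x^4 - 8x^3 + 20x^2 - 16x

With the vertex order [0, 1, 2, 3], the degrees are [2, 2, 2, 2], giving D = diag(2, 2, 2, 2) and L = D - A. Computing det(xI - L) by cofactor expansion (or equivalently via sum-over-permutations) gives x^4 - 8x^3 + 20x^2 - 16x. Since p(0) = det(-L) = 0, x divides p(x). There is one zero in the spectrum, matching the 1 component.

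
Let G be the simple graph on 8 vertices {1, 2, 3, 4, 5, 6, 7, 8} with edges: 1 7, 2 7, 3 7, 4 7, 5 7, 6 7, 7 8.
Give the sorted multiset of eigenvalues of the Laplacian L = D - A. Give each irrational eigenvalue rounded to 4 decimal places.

[0, 1, 1, 1, 1, 1, 1, 8]

With the vertex order [1, 2, 3, 4, 5, 6, 7, 8], the degrees are [1, 1, 1, 1, 1, 1, 7, 1], giving D = diag(1, 1, 1, 1, 1, 1, 7, 1) and L = D - A. L is symmetric positive semidefinite, so every eigenvalue is real and nonnegative. The single zero eigenvalue shows the graph is connected. There is one zero in the spectrum, matching the 1 component. The eigenvalues sum to 14, which equals trace(L) = 2|E|.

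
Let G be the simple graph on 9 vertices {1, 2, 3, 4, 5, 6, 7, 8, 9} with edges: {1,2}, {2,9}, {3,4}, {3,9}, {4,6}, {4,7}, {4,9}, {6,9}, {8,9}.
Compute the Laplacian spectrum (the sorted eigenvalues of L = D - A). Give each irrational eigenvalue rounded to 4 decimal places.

[0, 0, 0.4194, 0.7965, 1.2846, 2, 2.4945, 4.8854, 6.1196]

With the vertex order [1, 2, 3, 4, 5, 6, 7, 8, 9], the degrees are [1, 2, 2, 4, 0, 2, 1, 1, 5], giving D = diag(1, 2, 2, 4, 0, 2, 1, 1, 5) and L = D - A. Since every row of L sums to 0, the all-ones vector is in the kernel and 0 is an eigenvalue. The 2 zero eigenvalues correspond to the 2 connected components. The largest eigenvalue, 6.1196, is at most the vertex count 9.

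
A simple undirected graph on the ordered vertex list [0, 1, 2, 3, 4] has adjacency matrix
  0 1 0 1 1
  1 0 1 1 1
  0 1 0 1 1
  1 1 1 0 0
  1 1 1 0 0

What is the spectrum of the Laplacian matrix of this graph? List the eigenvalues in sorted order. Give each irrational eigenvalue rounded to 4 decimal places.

[0, 3, 3, 5, 5]

Each diagonal entry of L is the vertex degree and each off-diagonal entry is -1 where an edge is present, 0 otherwise; in the order [0, 1, 2, 3, 4] the diagonal is [3, 4, 3, 3, 3]. Diagonalising L (or applying a numerical eigensolver to the 5x5 matrix) gives the spectrum above. The single zero eigenvalue shows the graph is connected.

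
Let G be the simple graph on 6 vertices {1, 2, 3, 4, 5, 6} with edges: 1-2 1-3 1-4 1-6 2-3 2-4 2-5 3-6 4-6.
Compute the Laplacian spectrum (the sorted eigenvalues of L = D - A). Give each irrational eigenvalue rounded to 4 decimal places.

[0, 0.9139, 3, 3.5720, 5, 5.5141]

Reading degrees in the order [1, 2, 3, 4, 5, 6] gives [4, 4, 3, 3, 1, 3]; set D = diag(4, 4, 3, 3, 1, 3) and form L = D - A. The multiplicity of 0 as a Laplacian eigenvalue equals the number of connected components. There is one zero in the spectrum, matching the 1 component.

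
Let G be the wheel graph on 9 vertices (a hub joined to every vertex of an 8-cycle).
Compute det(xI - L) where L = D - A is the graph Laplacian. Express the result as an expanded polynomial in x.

x^9 - 32x^8 + 428x^7 - 3136x^6 + 13786x^5 - 37232x^4 + 60276x^3 - 53424x^2 + 19845x

The graph has 9 vertices and degree multiset [8, 3, 3, 3, 3, 3, 3, 3, 3]; D is the diagonal matrix of degrees and L = D - A. Computing det(xI - L) by cofactor expansion (or equivalently via sum-over-permutations) gives x^9 - 32x^8 + 428x^7 - 3136x^6 + 13786x^5 - 37232x^4 + 60276x^3 - 53424x^2 + 19845x. The coefficient of x^8 equals -trace(L) = -32, matching the sum of degrees. The largest eigenvalue, 9, is at most the vertex count 9. The eigenvalues sum to 32, which equals trace(L) = 2|E|.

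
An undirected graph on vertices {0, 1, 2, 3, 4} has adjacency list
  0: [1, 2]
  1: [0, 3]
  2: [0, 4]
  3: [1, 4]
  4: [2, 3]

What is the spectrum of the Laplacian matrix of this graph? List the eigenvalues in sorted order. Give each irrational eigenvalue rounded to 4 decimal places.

[0, 1.3820, 1.3820, 3.6180, 3.6180]

Each diagonal entry of L is the vertex degree and each off-diagonal entry is -1 where an edge is present, 0 otherwise; in the order [0, 1, 2, 3, 4] the diagonal is [2, 2, 2, 2, 2]. L is symmetric positive semidefinite, so every eigenvalue is real and nonnegative. The single zero eigenvalue shows the graph is connected.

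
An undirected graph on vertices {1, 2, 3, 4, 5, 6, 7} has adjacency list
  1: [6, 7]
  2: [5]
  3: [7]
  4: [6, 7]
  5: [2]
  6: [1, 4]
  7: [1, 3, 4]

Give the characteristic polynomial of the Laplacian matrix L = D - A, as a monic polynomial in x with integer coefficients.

x^7 - 12x^6 + 54x^5 - 114x^4 + 112x^3 - 40x^2

Reading degrees in the order [1, 2, 3, 4, 5, 6, 7] gives [2, 1, 1, 2, 1, 2, 3]; set D = diag(2, 1, 1, 2, 1, 2, 3) and form L = D - A. Computing det(xI - L) by cofactor expansion (or equivalently via sum-over-permutations) gives x^7 - 12x^6 + 54x^5 - 114x^4 + 112x^3 - 40x^2. The constant term is 0 because L is singular (the all-ones vector lies in its kernel). There are 2 zeros in the spectrum, matching the 2 components.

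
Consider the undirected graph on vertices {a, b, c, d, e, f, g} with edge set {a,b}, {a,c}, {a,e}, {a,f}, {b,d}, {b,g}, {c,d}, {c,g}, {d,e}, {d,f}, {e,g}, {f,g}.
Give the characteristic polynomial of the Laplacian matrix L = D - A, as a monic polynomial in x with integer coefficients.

Each diagonal entry of L is the vertex degree and each off-diagonal entry is -1 where an edge is present, 0 otherwise; in the order [a, b, c, d, e, f, g] the diagonal is [4, 3, 3, 4, 3, 3, 4]. The eigenvalues of L are [0, 3, 3, 3, 4, 4, 7]; the characteristic polynomial is the product of (x - lambda_i), which multiplies out to x^7 - 24x^6 + 234x^5 - 1192x^4 + 3357x^3 - 4968x^2 + 3024x. Since p(0) = det(-L) = 0, x divides p(x).

x^7 - 24x^6 + 234x^5 - 1192x^4 + 3357x^3 - 4968x^2 + 3024x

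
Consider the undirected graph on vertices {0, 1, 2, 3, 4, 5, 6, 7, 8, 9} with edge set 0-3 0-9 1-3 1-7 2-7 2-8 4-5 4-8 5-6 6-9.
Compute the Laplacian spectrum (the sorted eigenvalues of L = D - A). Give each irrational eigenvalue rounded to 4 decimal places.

Each diagonal entry of L is the vertex degree and each off-diagonal entry is -1 where an edge is present, 0 otherwise; in the order [0, 1, 2, 3, 4, 5, 6, 7, 8, 9] the diagonal is [2, 2, 2, 2, 2, 2, 2, 2, 2, 2]. Diagonalising L (or applying a numerical eigensolver to the 10x10 matrix) gives the spectrum above. There is one zero in the spectrum, matching the 1 component.

[0, 0.3820, 0.3820, 1.3820, 1.3820, 2.6180, 2.6180, 3.6180, 3.6180, 4]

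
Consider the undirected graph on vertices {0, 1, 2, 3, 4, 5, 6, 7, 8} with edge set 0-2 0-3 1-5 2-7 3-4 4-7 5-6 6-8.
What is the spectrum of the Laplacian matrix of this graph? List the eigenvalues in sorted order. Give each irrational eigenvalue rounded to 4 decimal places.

Reading degrees in the order [0, 1, 2, 3, 4, 5, 6, 7, 8] gives [2, 1, 2, 2, 2, 2, 2, 2, 1]; set D = diag(2, 1, 2, 2, 2, 2, 2, 2, 1) and form L = D - A. Since every row of L sums to 0, the all-ones vector is in the kernel and 0 is an eigenvalue. The 2 zero eigenvalues correspond to the 2 connected components. The eigenvalues sum to 16, which equals trace(L) = 2|E|.

[0, 0, 0.5858, 1.3820, 1.3820, 2, 3.4142, 3.6180, 3.6180]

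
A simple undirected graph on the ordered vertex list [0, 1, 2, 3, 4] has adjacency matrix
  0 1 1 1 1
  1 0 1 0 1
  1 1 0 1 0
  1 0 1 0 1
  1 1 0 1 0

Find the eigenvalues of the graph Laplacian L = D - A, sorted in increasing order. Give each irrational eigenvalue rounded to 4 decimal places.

With the vertex order [0, 1, 2, 3, 4], the degrees are [4, 3, 3, 3, 3], giving D = diag(4, 3, 3, 3, 3) and L = D - A. Diagonalising L (or applying a numerical eigensolver to the 5x5 matrix) gives the spectrum above. The single zero eigenvalue shows the graph is connected. The eigenvalues sum to 16, which equals trace(L) = 2|E|. There is one zero in the spectrum, matching the 1 component.

[0, 3, 3, 5, 5]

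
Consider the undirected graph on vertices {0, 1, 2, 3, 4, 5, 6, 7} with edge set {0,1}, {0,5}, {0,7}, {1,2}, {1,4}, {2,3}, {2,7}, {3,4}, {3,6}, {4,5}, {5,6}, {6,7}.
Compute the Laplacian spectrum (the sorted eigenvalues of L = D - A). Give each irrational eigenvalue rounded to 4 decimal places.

[0, 2, 2, 2, 4, 4, 4, 6]

Reading degrees in the order [0, 1, 2, 3, 4, 5, 6, 7] gives [3, 3, 3, 3, 3, 3, 3, 3]; set D = diag(3, 3, 3, 3, 3, 3, 3, 3) and form L = D - A. Since every row of L sums to 0, the all-ones vector is in the kernel and 0 is an eigenvalue.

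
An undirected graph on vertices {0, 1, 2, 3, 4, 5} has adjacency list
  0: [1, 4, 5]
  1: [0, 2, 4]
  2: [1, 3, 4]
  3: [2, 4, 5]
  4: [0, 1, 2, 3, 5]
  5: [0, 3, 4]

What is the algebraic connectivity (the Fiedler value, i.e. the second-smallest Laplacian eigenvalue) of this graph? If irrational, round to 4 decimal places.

Reading degrees in the order [0, 1, 2, 3, 4, 5] gives [3, 3, 3, 3, 5, 3]; set D = diag(3, 3, 3, 3, 5, 3) and form L = D - A. Computing the eigenvalues of L and sorting gives [0, 2.3820, 2.3820, 4.6180, 4.6180, 6]. The Fiedler value lambda_2 = 2.3820 is strictly positive, so the graph is connected. By the matrix-tree theorem the graph has (1/6) * product of the nonzero eigenvalues = 121 spanning trees.

2.3820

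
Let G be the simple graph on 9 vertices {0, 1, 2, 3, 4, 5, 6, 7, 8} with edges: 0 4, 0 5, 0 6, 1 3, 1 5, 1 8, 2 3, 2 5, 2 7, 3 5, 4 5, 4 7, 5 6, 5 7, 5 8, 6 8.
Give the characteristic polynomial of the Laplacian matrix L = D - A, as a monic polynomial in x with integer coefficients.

x^9 - 32x^8 + 428x^7 - 3136x^6 + 13786x^5 - 37232x^4 + 60276x^3 - 53424x^2 + 19845x

With the vertex order [0, 1, 2, 3, 4, 5, 6, 7, 8], the degrees are [3, 3, 3, 3, 3, 8, 3, 3, 3], giving D = diag(3, 3, 3, 3, 3, 8, 3, 3, 3) and L = D - A. L has integer entries, so p(x) = det(xI - L) has integer coefficients. Expanding the determinant yields x^9 - 32x^8 + 428x^7 - 3136x^6 + 13786x^5 - 37232x^4 + 60276x^3 - 53424x^2 + 19845x. The constant term is 0 because L is singular (the all-ones vector lies in its kernel). By the matrix-tree theorem the graph has (1/9) * product of the nonzero eigenvalues = 2205 spanning trees. There is one zero in the spectrum, matching the 1 component.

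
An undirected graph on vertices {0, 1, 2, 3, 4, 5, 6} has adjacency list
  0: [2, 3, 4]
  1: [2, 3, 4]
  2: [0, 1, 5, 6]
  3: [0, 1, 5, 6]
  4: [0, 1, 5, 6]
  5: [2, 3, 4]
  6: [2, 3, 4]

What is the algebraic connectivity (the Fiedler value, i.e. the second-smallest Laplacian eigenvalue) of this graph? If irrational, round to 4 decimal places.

3

Each diagonal entry of L is the vertex degree and each off-diagonal entry is -1 where an edge is present, 0 otherwise; in the order [0, 1, 2, 3, 4, 5, 6] the diagonal is [3, 3, 4, 4, 4, 3, 3]. The sorted Laplacian eigenvalues are [0, 3, 3, 3, 4, 4, 7]; the algebraic connectivity is the second entry, 3. The largest eigenvalue, 7, is at most the vertex count 7. The eigenvalues sum to 24, which equals trace(L) = 2|E|.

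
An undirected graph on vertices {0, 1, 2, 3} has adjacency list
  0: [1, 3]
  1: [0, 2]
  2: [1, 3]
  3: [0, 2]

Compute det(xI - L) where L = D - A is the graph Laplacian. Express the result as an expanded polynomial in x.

Reading degrees in the order [0, 1, 2, 3] gives [2, 2, 2, 2]; set D = diag(2, 2, 2, 2) and form L = D - A. L has integer entries, so p(x) = det(xI - L) has integer coefficients. Expanding the determinant yields x^4 - 8x^3 + 20x^2 - 16x. The coefficient of x^3 equals -trace(L) = -8, matching the sum of degrees. The largest eigenvalue, 4, is at most the vertex count 4.

x^4 - 8x^3 + 20x^2 - 16x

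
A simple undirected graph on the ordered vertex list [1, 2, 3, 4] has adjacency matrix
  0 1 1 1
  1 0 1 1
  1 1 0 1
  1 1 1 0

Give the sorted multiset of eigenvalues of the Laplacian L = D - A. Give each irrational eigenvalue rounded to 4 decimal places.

[0, 4, 4, 4]

Each diagonal entry of L is the vertex degree and each off-diagonal entry is -1 where an edge is present, 0 otherwise; in the order [1, 2, 3, 4] the diagonal is [3, 3, 3, 3]. Diagonalising L (or applying a numerical eigensolver to the 4x4 matrix) gives the spectrum above. The single zero eigenvalue shows the graph is connected. The largest eigenvalue, 4, is at most the vertex count 4.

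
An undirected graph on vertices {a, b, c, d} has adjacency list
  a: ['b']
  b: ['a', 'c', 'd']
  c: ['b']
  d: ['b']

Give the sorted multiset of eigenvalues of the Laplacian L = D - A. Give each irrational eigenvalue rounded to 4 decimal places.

Reading degrees in the order [a, b, c, d] gives [1, 3, 1, 1]; set D = diag(1, 3, 1, 1) and form L = D - A. Since every row of L sums to 0, the all-ones vector is in the kernel and 0 is an eigenvalue. The single zero eigenvalue shows the graph is connected. By the matrix-tree theorem the graph has (1/4) * product of the nonzero eigenvalues = 1 spanning tree.

[0, 1, 1, 4]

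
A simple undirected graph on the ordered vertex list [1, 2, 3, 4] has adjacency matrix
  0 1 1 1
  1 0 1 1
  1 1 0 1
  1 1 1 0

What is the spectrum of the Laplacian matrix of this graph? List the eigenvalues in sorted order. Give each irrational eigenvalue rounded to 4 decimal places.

[0, 4, 4, 4]

Reading degrees in the order [1, 2, 3, 4] gives [3, 3, 3, 3]; set D = diag(3, 3, 3, 3) and form L = D - A. The multiplicity of 0 as a Laplacian eigenvalue equals the number of connected components. The largest eigenvalue, 4, is at most the vertex count 4. By the matrix-tree theorem the graph has (1/4) * product of the nonzero eigenvalues = 16 spanning trees.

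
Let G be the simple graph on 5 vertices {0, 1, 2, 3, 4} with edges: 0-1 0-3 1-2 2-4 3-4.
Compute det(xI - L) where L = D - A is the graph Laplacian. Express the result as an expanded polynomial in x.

x^5 - 10x^4 + 35x^3 - 50x^2 + 25x

With the vertex order [0, 1, 2, 3, 4], the degrees are [2, 2, 2, 2, 2], giving D = diag(2, 2, 2, 2, 2) and L = D - A. L has integer entries, so p(x) = det(xI - L) has integer coefficients. Expanding the determinant yields x^5 - 10x^4 + 35x^3 - 50x^2 + 25x. The coefficient of x^4 equals -trace(L) = -10, matching the sum of degrees.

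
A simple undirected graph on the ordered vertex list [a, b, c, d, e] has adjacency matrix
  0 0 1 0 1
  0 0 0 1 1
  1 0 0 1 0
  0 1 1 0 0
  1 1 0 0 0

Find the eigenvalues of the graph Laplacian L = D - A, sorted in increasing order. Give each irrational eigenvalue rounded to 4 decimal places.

[0, 1.3820, 1.3820, 3.6180, 3.6180]

Each diagonal entry of L is the vertex degree and each off-diagonal entry is -1 where an edge is present, 0 otherwise; in the order [a, b, c, d, e] the diagonal is [2, 2, 2, 2, 2]. Since every row of L sums to 0, the all-ones vector is in the kernel and 0 is an eigenvalue. The eigenvalues sum to 10, which equals trace(L) = 2|E|.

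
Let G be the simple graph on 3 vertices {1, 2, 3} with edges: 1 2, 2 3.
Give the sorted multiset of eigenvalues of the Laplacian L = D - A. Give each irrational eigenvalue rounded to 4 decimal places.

[0, 1, 3]

Reading degrees in the order [1, 2, 3] gives [1, 2, 1]; set D = diag(1, 2, 1) and form L = D - A. Diagonalising L (or applying a numerical eigensolver to the 3x3 matrix) gives the spectrum above. The eigenvalues sum to 4, which equals trace(L) = 2|E|.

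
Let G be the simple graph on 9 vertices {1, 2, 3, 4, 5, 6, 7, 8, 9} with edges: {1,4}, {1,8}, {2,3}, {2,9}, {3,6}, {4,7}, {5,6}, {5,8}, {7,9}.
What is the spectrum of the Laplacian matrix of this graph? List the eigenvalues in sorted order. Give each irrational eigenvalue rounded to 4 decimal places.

[0, 0.4679, 0.4679, 1.6527, 1.6527, 3, 3, 3.8794, 3.8794]

Each diagonal entry of L is the vertex degree and each off-diagonal entry is -1 where an edge is present, 0 otherwise; in the order [1, 2, 3, 4, 5, 6, 7, 8, 9] the diagonal is [2, 2, 2, 2, 2, 2, 2, 2, 2]. Diagonalising L (or applying a numerical eigensolver to the 9x9 matrix) gives the spectrum above. There is one zero in the spectrum, matching the 1 component. By the matrix-tree theorem the graph has (1/9) * product of the nonzero eigenvalues = 9 spanning trees.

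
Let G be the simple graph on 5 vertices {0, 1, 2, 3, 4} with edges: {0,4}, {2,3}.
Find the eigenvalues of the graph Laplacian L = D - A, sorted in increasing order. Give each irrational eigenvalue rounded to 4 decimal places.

[0, 0, 0, 2, 2]

With the vertex order [0, 1, 2, 3, 4], the degrees are [1, 0, 1, 1, 1], giving D = diag(1, 0, 1, 1, 1) and L = D - A. The multiplicity of 0 as a Laplacian eigenvalue equals the number of connected components. The 3 zero eigenvalues correspond to the 3 connected components.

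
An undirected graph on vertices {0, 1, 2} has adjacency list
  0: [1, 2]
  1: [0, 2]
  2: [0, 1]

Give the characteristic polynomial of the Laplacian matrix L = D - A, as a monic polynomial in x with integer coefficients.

With the vertex order [0, 1, 2], the degrees are [2, 2, 2], giving D = diag(2, 2, 2) and L = D - A. Computing det(xI - L) by cofactor expansion (or equivalently via sum-over-permutations) gives x^3 - 6x^2 + 9x. Since p(0) = det(-L) = 0, x divides p(x).

x^3 - 6x^2 + 9x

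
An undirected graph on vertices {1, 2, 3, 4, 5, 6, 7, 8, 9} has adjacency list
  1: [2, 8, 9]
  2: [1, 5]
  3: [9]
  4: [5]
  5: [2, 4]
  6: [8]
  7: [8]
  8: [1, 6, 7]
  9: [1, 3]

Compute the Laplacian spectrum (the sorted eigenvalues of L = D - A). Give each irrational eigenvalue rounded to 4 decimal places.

[0, 0.2217, 0.3327, 1, 1.1923, 2.1071, 3, 3.4413, 4.7049]

Reading degrees in the order [1, 2, 3, 4, 5, 6, 7, 8, 9] gives [3, 2, 1, 1, 2, 1, 1, 3, 2]; set D = diag(3, 2, 1, 1, 2, 1, 1, 3, 2) and form L = D - A. Since every row of L sums to 0, the all-ones vector is in the kernel and 0 is an eigenvalue. By the matrix-tree theorem the graph has (1/9) * product of the nonzero eigenvalues = 1 spanning tree.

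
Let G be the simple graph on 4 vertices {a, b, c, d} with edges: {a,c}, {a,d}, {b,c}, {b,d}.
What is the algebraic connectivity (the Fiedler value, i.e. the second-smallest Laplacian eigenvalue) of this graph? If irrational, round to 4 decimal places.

2

With the vertex order [a, b, c, d], the degrees are [2, 2, 2, 2], giving D = diag(2, 2, 2, 2) and L = D - A. The smallest Laplacian eigenvalue is always 0. The next one, lambda_2 = 2, measures how hard the graph is to disconnect: larger values mean better connectivity.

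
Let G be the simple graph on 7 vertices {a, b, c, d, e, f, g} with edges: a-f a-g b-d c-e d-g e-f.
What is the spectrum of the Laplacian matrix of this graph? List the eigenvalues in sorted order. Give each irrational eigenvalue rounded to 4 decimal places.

Reading degrees in the order [a, b, c, d, e, f, g] gives [2, 1, 1, 2, 2, 2, 2]; set D = diag(2, 1, 1, 2, 2, 2, 2) and form L = D - A. L is symmetric positive semidefinite, so every eigenvalue is real and nonnegative. The single zero eigenvalue shows the graph is connected. By the matrix-tree theorem the graph has (1/7) * product of the nonzero eigenvalues = 1 spanning tree. The eigenvalues sum to 12, which equals trace(L) = 2|E|.

[0, 0.1981, 0.7530, 1.5550, 2.4450, 3.2470, 3.8019]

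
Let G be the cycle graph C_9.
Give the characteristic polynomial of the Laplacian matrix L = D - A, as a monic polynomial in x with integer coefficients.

The graph has 9 vertices and degree multiset [2, 2, 2, 2, 2, 2, 2, 2, 2]; D is the diagonal matrix of degrees and L = D - A. L has integer entries, so p(x) = det(xI - L) has integer coefficients. Expanding the determinant yields x^9 - 18x^8 + 135x^7 - 546x^6 + 1287x^5 - 1782x^4 + 1386x^3 - 540x^2 + 81x. Since p(0) = det(-L) = 0, x divides p(x).

x^9 - 18x^8 + 135x^7 - 546x^6 + 1287x^5 - 1782x^4 + 1386x^3 - 540x^2 + 81x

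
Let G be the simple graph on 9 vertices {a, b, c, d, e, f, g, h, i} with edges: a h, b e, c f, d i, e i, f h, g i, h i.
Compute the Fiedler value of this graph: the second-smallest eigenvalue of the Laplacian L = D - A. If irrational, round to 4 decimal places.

0.2427

With the vertex order [a, b, c, d, e, f, g, h, i], the degrees are [1, 1, 1, 1, 2, 2, 1, 3, 4], giving D = diag(1, 1, 1, 1, 2, 2, 1, 3, 4) and L = D - A. The smallest Laplacian eigenvalue is always 0. The next one, lambda_2 = 0.2427, measures how hard the graph is to disconnect: larger values mean better connectivity. The largest eigenvalue, 5.3411, is at most the vertex count 9. There is one zero in the spectrum, matching the 1 component.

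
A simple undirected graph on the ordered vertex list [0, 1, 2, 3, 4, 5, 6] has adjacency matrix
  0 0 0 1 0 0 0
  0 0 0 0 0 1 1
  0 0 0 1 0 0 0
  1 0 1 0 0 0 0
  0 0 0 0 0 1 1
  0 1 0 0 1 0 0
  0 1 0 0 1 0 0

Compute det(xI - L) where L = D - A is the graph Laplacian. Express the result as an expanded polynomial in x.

x^7 - 12x^6 + 55x^5 - 120x^4 + 124x^3 - 48x^2

Each diagonal entry of L is the vertex degree and each off-diagonal entry is -1 where an edge is present, 0 otherwise; in the order [0, 1, 2, 3, 4, 5, 6] the diagonal is [1, 2, 1, 2, 2, 2, 2]. The eigenvalues of L are [0, 0, 1, 2, 2, 3, 4]; the characteristic polynomial is the product of (x - lambda_i), which multiplies out to x^7 - 12x^6 + 55x^5 - 120x^4 + 124x^3 - 48x^2. The coefficient of x^6 equals -trace(L) = -12, matching the sum of degrees. There are 2 zeros in the spectrum, matching the 2 components.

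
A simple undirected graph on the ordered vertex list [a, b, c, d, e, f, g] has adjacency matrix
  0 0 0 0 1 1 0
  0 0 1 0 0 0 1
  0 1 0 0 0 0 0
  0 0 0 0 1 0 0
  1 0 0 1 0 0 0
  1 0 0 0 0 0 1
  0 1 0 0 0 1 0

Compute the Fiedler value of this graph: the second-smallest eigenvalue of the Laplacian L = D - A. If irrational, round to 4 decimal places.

Each diagonal entry of L is the vertex degree and each off-diagonal entry is -1 where an edge is present, 0 otherwise; in the order [a, b, c, d, e, f, g] the diagonal is [2, 2, 1, 1, 2, 2, 2]. The sorted Laplacian eigenvalues are [0, 0.1981, 0.7530, 1.5550, 2.4450, 3.2470, 3.8019]; the algebraic connectivity is the second entry, 0.1981. By the matrix-tree theorem the graph has (1/7) * product of the nonzero eigenvalues = 1 spanning tree.

0.1981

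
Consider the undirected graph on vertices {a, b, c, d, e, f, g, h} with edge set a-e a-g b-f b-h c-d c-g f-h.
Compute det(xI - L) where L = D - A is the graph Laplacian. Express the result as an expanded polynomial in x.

x^8 - 14x^7 + 78x^6 - 218x^5 + 314x^4 - 210x^3 + 45x^2

Reading degrees in the order [a, b, c, d, e, f, g, h] gives [2, 2, 2, 1, 1, 2, 2, 2]; set D = diag(2, 2, 2, 1, 1, 2, 2, 2) and form L = D - A. L has integer entries, so p(x) = det(xI - L) has integer coefficients. Expanding the determinant yields x^8 - 14x^7 + 78x^6 - 218x^5 + 314x^4 - 210x^3 + 45x^2. Since p(0) = det(-L) = 0, x divides p(x). The largest eigenvalue, 3.6180, is at most the vertex count 8.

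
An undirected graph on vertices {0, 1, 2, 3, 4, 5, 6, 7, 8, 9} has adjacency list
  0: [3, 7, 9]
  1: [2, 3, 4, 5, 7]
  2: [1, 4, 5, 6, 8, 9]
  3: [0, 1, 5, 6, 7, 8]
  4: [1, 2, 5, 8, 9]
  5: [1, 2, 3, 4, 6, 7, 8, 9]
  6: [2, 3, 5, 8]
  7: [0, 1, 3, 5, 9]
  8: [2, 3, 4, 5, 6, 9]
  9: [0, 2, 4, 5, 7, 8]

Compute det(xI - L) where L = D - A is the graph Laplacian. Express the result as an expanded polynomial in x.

x^10 - 54x^9 + 1277x^8 - 17340x^7 + 148818x^6 - 836006x^5 + 3069097x^4 - 7086456x^3 + 9316433x^2 - 5297800x

Reading degrees in the order [0, 1, 2, 3, 4, 5, 6, 7, 8, 9] gives [3, 5, 6, 6, 5, 8, 4, 5, 6, 6]; set D = diag(3, 5, 6, 6, 5, 8, 4, 5, 6, 6) and form L = D - A. Computing det(xI - L) by cofactor expansion (or equivalently via sum-over-permutations) gives x^10 - 54x^9 + 1277x^8 - 17340x^7 + 148818x^6 - 836006x^5 + 3069097x^4 - 7086456x^3 + 9316433x^2 - 5297800x. The coefficient of x^9 equals -trace(L) = -54, matching the sum of degrees. By the matrix-tree theorem the graph has (1/10) * product of the nonzero eigenvalues = 529780 spanning trees.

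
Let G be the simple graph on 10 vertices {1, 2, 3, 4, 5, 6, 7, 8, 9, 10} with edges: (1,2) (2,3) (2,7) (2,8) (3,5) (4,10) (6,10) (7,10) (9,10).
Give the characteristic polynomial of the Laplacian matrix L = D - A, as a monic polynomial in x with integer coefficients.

x^10 - 18x^9 + 130x^8 - 492x^7 + 1078x^6 - 1422x^5 + 1128x^4 - 514x^3 + 119x^2 - 10x

Each diagonal entry of L is the vertex degree and each off-diagonal entry is -1 where an edge is present, 0 otherwise; in the order [1, 2, 3, 4, 5, 6, 7, 8, 9, 10] the diagonal is [1, 4, 2, 1, 1, 1, 2, 1, 1, 4]. Computing det(xI - L) by cofactor expansion (or equivalently via sum-over-permutations) gives x^10 - 18x^9 + 130x^8 - 492x^7 + 1078x^6 - 1422x^5 + 1128x^4 - 514x^3 + 119x^2 - 10x. The coefficient of x^9 equals -trace(L) = -18, matching the sum of degrees. The eigenvalues sum to 18, which equals trace(L) = 2|E|.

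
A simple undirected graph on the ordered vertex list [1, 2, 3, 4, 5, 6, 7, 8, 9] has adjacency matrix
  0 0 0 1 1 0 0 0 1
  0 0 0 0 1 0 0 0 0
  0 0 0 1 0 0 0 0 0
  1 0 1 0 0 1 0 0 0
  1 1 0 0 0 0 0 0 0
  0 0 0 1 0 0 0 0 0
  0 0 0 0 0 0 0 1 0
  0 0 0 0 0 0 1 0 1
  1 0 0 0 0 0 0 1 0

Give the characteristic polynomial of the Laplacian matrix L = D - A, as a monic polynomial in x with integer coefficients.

x^9 - 16x^8 + 103x^7 - 344x^6 + 641x^5 - 668x^4 + 370x^3 - 96x^2 + 9x

Reading degrees in the order [1, 2, 3, 4, 5, 6, 7, 8, 9] gives [3, 1, 1, 3, 2, 1, 1, 2, 2]; set D = diag(3, 1, 1, 3, 2, 1, 1, 2, 2) and form L = D - A. Computing det(xI - L) by cofactor expansion (or equivalently via sum-over-permutations) gives x^9 - 16x^8 + 103x^7 - 344x^6 + 641x^5 - 668x^4 + 370x^3 - 96x^2 + 9x. The constant term is 0 because L is singular (the all-ones vector lies in its kernel). There is one zero in the spectrum, matching the 1 component.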